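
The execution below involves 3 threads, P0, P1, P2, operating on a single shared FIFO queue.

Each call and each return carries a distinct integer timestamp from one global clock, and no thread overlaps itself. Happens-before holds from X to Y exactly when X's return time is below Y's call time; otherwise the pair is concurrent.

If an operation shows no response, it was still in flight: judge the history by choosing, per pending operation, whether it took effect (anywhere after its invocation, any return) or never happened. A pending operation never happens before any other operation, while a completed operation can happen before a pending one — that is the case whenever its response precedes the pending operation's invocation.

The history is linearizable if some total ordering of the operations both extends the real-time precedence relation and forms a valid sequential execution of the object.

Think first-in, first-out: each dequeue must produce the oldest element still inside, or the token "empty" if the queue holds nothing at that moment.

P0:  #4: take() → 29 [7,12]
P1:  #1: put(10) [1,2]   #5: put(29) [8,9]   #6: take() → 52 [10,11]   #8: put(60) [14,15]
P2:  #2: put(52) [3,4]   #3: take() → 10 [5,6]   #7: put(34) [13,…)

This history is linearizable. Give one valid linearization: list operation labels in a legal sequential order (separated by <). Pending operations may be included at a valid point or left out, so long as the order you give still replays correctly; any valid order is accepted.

after step 1 (#1 put(10)): queue <10>
after step 2 (#2 put(52)): queue <10,52>
after step 3 (#3 take() → 10): queue <52>
after step 4 (#5 put(29)): queue <52,29>
after step 5 (#6 take() → 52): queue <29>
after step 6 (#4 take() → 29): queue <>
after step 7 (#7 put(34) (pending, included)): queue <34>
after step 8 (#8 put(60)): queue <34,60>

#1 < #2 < #3 < #5 < #6 < #4 < #7 < #8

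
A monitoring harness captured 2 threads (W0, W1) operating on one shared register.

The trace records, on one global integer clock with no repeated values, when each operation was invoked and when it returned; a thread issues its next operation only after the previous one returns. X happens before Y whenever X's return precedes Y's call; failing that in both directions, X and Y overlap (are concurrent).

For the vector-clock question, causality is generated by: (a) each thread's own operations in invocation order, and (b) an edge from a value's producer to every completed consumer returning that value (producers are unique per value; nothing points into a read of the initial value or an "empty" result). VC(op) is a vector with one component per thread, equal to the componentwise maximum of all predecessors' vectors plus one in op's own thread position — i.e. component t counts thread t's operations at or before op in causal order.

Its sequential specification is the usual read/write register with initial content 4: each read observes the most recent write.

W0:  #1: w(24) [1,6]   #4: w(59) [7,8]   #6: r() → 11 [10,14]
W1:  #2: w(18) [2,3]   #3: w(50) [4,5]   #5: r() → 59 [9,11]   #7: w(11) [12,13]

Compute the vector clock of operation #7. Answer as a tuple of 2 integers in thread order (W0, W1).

(2, 4)

invoked at 2, #2 has no predecessors; its own W1 bump gives (0, 1)
invoked at 1, #1 has no predecessors; its own W0 bump gives (1, 0)
invoked at 4, #3 merges VC(#2)=(0, 1) and bumps W1's slot → (0, 2)
invoked at 7, #4 merges VC(#1)=(1, 0) and bumps W0's slot → (2, 0)
invoked at 9, #5 merges VC(#3)=(0, 2), VC(#4)=(2, 0) and bumps W1's slot → (2, 3)
invoked at 12, #7 merges VC(#5)=(2, 3) and bumps W1's slot → (2, 4)
invoked at 10, #6 merges VC(#4)=(2, 0), VC(#7)=(2, 4) and bumps W0's slot → (3, 4)
target: VC(#7) = (2, 4)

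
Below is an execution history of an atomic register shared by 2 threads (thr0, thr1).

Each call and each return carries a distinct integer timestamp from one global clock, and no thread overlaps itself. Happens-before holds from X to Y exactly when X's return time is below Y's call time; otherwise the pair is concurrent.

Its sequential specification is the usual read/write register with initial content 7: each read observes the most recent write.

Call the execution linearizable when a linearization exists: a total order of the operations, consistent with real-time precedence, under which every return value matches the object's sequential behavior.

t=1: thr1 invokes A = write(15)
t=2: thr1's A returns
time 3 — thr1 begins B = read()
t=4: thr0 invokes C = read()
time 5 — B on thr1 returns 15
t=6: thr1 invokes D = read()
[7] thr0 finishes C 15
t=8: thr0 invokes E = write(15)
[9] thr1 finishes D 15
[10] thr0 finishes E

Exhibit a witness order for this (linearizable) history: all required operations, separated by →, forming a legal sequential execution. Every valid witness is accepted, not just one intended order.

A → B → C → D → E

step 1: A write(15) — value 15
step 2: B read() → 15 — value 15
step 3: C read() → 15 — value 15
step 4: D read() → 15 — value 15
step 5: E write(15) — value 15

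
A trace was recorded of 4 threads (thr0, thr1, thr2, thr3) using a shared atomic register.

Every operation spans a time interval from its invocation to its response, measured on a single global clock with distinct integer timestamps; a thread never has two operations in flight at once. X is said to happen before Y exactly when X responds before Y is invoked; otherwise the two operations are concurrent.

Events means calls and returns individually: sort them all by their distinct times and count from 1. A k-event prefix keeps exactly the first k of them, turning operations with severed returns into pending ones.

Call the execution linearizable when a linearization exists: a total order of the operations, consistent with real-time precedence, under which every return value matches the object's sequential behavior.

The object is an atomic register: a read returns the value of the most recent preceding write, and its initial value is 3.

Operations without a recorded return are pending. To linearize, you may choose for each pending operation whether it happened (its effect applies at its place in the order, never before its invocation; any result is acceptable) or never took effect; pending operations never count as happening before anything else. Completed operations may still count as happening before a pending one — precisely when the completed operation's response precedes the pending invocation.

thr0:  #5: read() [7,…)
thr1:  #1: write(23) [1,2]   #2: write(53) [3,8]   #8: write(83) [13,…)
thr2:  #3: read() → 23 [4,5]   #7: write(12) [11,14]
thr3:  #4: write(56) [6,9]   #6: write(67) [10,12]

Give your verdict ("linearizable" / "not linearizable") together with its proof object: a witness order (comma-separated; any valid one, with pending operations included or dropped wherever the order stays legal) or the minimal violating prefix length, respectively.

after step 1 (#1 write(23)): value 23
after step 2 (#3 read() → 23): value 23
after step 3 (#2 write(53)): value 53
after step 4 (#4 write(56)): value 56
after step 5 (#5 read() (pending, included)): value 56
after step 6 (#6 write(67)): value 67
after step 7 (#7 write(12)): value 12

linearizable — witness: #1, #3, #2, #4, #5, #6, #7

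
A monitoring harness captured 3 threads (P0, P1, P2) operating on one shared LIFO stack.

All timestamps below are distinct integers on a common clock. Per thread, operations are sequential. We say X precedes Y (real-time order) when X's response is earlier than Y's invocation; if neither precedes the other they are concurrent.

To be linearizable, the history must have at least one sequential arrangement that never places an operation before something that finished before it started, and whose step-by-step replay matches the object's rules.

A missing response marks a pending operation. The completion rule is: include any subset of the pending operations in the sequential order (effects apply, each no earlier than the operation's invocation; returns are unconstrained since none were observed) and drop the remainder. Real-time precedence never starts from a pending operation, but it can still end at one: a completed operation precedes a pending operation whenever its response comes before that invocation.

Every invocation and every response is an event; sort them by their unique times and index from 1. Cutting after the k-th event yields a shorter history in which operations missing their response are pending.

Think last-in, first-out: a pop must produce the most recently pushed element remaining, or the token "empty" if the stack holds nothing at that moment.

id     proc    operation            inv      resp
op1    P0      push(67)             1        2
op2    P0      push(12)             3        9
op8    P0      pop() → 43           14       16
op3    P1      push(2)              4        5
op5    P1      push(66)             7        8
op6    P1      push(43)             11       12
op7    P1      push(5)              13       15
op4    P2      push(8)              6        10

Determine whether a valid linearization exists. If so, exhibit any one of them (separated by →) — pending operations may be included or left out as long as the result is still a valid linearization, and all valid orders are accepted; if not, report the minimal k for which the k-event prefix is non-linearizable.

after step 1 (op1 push(67)): stack <67>
after step 2 (op2 push(12)): stack <67,12>
after step 3 (op3 push(2)): stack <67,12,2>
after step 4 (op4 push(8)): stack <67,12,2,8>
after step 5 (op5 push(66)): stack <67,12,2,8,66>
after step 6 (op6 push(43)): stack <67,12,2,8,66,43>
after step 7 (op8 pop() → 43): stack <67,12,2,8,66>
after step 8 (op7 push(5)): stack <67,12,2,8,66,5>

linearizable — witness: op1 → op2 → op3 → op4 → op5 → op6 → op8 → op7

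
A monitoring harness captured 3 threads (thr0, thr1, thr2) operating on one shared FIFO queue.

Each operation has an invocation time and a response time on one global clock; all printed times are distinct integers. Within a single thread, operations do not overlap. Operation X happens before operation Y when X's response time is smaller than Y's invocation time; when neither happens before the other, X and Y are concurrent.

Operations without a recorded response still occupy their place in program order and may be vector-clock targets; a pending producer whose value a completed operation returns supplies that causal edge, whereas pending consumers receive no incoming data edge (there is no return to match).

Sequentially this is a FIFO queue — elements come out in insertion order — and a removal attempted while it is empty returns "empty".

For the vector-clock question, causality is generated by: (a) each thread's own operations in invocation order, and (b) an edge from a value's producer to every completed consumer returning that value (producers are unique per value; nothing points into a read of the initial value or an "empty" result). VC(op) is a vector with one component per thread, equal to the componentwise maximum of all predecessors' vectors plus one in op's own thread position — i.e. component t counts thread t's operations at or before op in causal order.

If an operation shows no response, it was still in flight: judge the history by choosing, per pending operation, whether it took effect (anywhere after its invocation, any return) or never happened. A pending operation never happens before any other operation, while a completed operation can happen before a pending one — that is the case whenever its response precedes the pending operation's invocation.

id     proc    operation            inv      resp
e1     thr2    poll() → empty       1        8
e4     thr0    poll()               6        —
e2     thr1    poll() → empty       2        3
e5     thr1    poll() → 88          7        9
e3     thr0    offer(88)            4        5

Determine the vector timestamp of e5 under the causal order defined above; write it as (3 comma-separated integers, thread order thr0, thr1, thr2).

no predecessors for e1 (invoked 1): thr2 increments from zero → (0, 0, 1)
no predecessors for e2 (invoked 2): thr1 increments from zero → (0, 1, 0)
no predecessors for e3 (invoked 4): thr0 increments from zero → (1, 0, 0)
VC(e4, invoked at 6): max of VC(e3)=(1, 0, 0), then +1 on thread thr0 → (2, 0, 0)
VC(e5, invoked at 7): max of VC(e2)=(0, 1, 0), VC(e3)=(1, 0, 0), then +1 on thread thr1 → (1, 2, 0)
target: VC(e5) = (1, 2, 0)

(1, 2, 0)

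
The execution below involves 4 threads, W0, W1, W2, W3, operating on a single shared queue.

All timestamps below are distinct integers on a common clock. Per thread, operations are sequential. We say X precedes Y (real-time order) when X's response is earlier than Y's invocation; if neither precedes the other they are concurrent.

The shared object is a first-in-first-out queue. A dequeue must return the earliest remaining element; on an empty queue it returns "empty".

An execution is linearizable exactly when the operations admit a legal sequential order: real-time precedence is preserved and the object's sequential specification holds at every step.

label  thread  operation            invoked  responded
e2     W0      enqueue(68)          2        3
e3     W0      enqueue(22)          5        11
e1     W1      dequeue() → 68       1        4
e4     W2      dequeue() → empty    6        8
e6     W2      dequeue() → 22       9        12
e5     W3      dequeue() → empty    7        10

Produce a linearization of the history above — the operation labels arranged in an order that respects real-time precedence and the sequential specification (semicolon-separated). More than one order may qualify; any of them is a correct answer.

step 1: e2 enqueue(68) — queue <68>
step 2: e1 dequeue() → 68 — queue <>
step 3: e4 dequeue() → empty — queue <>
step 4: e3 enqueue(22) — queue <22>
step 5: e6 dequeue() → 22 — queue <>
step 6: e5 dequeue() → empty — queue <>

e2; e1; e4; e3; e6; e5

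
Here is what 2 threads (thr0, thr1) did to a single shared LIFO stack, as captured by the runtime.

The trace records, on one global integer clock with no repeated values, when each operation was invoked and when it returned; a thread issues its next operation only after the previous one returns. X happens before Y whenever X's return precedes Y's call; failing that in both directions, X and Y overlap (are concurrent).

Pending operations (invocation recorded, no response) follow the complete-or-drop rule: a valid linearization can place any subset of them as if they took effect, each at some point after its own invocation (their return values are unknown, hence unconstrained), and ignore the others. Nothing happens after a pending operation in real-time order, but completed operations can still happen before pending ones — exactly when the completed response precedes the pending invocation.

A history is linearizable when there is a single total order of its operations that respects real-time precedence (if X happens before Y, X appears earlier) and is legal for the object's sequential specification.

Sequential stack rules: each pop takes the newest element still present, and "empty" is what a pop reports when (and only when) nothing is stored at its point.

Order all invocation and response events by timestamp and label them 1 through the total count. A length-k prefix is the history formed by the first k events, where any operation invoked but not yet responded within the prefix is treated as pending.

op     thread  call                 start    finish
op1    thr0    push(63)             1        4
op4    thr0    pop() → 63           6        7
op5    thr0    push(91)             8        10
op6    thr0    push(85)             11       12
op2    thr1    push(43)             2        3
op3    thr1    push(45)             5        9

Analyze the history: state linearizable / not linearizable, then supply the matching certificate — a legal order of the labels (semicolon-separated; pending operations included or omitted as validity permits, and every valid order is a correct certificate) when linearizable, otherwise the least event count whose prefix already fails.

linearizable — witness: op2; op1; op4; op3; op5; op6

after step 1 (op2 push(43)): stack <43>
after step 2 (op1 push(63)): stack <43,63>
after step 3 (op4 pop() → 63): stack <43>
after step 4 (op3 push(45)): stack <43,45>
after step 5 (op5 push(91)): stack <43,45,91>
after step 6 (op6 push(85)): stack <43,45,91,85>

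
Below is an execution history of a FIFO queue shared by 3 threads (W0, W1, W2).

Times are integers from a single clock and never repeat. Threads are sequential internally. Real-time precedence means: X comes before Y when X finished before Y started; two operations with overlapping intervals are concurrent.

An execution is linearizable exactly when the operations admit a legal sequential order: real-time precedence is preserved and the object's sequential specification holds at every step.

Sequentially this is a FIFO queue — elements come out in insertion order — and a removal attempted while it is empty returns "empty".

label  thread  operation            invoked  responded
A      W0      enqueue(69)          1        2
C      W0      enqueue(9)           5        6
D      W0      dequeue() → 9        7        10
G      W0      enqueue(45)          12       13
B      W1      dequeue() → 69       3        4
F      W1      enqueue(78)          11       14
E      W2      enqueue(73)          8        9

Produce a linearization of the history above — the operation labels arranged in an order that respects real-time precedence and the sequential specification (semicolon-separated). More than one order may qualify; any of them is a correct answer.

1. A enqueue(69), leaving queue <69>
2. B dequeue() → 69, leaving queue <>
3. C enqueue(9), leaving queue <9>
4. D dequeue() → 9, leaving queue <>
5. E enqueue(73), leaving queue <73>
6. F enqueue(78), leaving queue <73,78>
7. G enqueue(45), leaving queue <73,78,45>

A; B; C; D; E; F; G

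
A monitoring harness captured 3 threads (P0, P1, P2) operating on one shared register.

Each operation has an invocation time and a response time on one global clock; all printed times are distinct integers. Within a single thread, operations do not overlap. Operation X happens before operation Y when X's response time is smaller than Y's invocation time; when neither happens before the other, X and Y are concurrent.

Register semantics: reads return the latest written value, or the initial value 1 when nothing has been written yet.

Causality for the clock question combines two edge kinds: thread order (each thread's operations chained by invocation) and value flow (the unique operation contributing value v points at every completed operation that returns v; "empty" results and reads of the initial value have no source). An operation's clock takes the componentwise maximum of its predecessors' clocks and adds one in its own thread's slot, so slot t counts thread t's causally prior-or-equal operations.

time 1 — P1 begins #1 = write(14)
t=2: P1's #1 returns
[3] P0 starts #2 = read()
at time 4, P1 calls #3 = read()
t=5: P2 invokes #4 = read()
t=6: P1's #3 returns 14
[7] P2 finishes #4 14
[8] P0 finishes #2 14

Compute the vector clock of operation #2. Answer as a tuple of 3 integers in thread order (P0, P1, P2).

VC(#1, invoked at 1): no causal predecessors; +1 on P1 → (0, 1, 0)
invoked at 5, #4 merges VC(#1)=(0, 1, 0) and bumps P2's slot → (0, 1, 1)
invoked at 4, #3 merges VC(#1)=(0, 1, 0) and bumps P1's slot → (0, 2, 0)
invoked at 3, #2 merges VC(#1)=(0, 1, 0) and bumps P0's slot → (1, 1, 0)
target: VC(#2) = (1, 1, 0)

(1, 1, 0)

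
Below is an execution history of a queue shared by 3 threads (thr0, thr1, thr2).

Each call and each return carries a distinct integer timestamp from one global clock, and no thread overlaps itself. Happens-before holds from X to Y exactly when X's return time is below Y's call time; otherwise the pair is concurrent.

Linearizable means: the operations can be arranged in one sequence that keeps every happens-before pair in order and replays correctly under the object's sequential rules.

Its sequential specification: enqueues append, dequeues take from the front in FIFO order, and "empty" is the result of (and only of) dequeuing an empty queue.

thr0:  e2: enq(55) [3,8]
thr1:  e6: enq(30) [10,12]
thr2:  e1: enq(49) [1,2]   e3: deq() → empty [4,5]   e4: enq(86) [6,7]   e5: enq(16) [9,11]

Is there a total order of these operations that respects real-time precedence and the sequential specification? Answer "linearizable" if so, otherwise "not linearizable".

not linearizable

the violation lands at event 5, e3's response at time 5: events 1..4 linearize, events 1..5 do not
exactly one order of the 2 completed ops respects real time; the queue replay fails
include/drop combinations of the 1 pending operation (e2) were all tried; none helps
one such order, e1, e3 (pending dropped), breaks at step 2 where e3 deq() → empty is illegal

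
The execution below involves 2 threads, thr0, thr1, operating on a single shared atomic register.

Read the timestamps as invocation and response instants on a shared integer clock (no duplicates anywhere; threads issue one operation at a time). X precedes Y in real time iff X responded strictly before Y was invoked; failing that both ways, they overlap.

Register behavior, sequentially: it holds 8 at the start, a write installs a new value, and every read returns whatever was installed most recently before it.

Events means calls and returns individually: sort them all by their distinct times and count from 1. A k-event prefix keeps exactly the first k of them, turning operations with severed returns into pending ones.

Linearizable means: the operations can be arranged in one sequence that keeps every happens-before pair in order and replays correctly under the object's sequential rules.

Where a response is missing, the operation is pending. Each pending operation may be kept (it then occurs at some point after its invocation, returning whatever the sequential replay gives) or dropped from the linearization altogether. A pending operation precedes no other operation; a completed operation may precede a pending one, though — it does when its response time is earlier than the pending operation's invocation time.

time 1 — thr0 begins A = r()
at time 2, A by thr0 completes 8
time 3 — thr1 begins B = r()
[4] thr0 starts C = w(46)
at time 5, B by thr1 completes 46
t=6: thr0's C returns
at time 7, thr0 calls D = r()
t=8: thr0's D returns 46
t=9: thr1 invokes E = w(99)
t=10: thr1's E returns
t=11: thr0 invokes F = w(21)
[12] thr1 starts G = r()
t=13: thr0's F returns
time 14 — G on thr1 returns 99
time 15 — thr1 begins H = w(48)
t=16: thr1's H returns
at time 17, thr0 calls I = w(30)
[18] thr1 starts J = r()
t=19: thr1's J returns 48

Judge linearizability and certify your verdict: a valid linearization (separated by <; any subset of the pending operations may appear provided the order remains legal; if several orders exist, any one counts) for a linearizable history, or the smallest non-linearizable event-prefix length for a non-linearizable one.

linearizable — witness: A < C < B < D < E < G < F < H < J

after step 1 (A r() → 8): value 8
after step 2 (C w(46)): value 46
after step 3 (B r() → 46): value 46
after step 4 (D r() → 46): value 46
after step 5 (E w(99)): value 99
after step 6 (G r() → 99): value 99
after step 7 (F w(21)): value 21
after step 8 (H w(48)): value 48
after step 9 (J r() → 48): value 48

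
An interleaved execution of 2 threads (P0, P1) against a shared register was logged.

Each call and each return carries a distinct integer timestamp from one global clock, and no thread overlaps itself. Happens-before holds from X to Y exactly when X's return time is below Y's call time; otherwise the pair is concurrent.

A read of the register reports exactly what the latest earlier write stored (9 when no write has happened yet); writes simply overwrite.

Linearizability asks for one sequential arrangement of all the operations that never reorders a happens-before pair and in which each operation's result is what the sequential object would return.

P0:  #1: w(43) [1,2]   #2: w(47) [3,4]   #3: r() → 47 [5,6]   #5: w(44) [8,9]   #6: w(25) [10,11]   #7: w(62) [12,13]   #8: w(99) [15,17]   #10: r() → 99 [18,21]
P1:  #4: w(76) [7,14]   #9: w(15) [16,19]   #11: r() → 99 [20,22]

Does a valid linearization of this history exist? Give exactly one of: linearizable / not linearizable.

linearizable

a witness: #1, #2, #3, #4, #5, #6, #7, #9, #8, #10, #11
1. #1 w(43), leaving value 43
2. #2 w(47), leaving value 47
3. #3 r() → 47, leaving value 47
4. #4 w(76), leaving value 76
5. #5 w(44), leaving value 44
6. #6 w(25), leaving value 25
7. #7 w(62), leaving value 62
8. #9 w(15), leaving value 15
9. #8 w(99), leaving value 99
10. #10 r() → 99, leaving value 99
11. #11 r() → 99, leaving value 99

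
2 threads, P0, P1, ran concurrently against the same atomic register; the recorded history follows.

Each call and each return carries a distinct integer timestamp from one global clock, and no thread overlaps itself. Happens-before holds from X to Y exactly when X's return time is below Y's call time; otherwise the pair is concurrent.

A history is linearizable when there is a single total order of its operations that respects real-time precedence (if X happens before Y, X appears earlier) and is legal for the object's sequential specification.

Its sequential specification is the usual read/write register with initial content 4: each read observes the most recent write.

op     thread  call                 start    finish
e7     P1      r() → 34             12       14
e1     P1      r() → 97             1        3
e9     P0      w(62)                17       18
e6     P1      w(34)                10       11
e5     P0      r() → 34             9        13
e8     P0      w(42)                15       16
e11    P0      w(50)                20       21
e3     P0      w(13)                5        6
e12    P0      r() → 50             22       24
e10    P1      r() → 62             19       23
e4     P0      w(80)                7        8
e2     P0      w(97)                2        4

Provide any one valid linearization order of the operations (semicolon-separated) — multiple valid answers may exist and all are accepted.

1. e2 w(97), leaving value 97
2. e1 r() → 97, leaving value 97
3. e3 w(13), leaving value 13
4. e4 w(80), leaving value 80
5. e6 w(34), leaving value 34
6. e5 r() → 34, leaving value 34
7. e7 r() → 34, leaving value 34
8. e8 w(42), leaving value 42
9. e9 w(62), leaving value 62
10. e10 r() → 62, leaving value 62
11. e11 w(50), leaving value 50
12. e12 r() → 50, leaving value 50

e2; e1; e3; e4; e6; e5; e7; e8; e9; e10; e11; e12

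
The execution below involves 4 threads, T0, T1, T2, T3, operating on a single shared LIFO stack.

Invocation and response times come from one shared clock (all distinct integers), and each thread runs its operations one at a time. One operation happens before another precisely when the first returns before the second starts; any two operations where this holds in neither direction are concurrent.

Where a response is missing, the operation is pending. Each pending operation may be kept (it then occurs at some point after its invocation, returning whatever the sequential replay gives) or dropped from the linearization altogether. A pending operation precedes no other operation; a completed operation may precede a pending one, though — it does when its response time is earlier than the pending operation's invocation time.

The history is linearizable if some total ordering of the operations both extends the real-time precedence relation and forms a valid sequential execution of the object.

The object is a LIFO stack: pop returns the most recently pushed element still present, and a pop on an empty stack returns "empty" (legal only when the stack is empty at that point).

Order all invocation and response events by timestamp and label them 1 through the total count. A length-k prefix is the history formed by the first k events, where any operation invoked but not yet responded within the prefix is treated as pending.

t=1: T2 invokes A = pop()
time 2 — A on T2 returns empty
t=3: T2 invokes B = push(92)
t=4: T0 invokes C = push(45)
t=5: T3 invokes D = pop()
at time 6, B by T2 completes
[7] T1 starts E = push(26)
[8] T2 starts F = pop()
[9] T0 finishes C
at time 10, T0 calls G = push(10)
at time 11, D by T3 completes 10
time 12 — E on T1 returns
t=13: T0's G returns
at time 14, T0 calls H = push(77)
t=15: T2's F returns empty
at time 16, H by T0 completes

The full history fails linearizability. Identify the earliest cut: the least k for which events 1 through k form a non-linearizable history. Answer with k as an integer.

events 1..14 are still linearizable — one witness is A, B, C, E, F, G, D:
1. A pop() → empty, leaving stack <>
2. B push(92), leaving stack <92>
3. C push(45), leaving stack <92,45>
4. E push(26), leaving stack <92,45,26>
5. F pop() (pending, included), leaving stack <92,45>
6. G push(10), leaving stack <92,45,10>
7. D pop() → 10, leaving stack <92,45>
at event 15 (F's time-15 response) nothing linearizes any more
completion choices over the 1 pending operation (H) were checked; none helps
take A, B, C, D, E, F, G (pending dropped): step 4 already fails, because D pop() → 10 cannot occur there
take A, B, C, D, E, G, F (pending dropped): step 4 already fails, because D pop() → 10 cannot occur there

15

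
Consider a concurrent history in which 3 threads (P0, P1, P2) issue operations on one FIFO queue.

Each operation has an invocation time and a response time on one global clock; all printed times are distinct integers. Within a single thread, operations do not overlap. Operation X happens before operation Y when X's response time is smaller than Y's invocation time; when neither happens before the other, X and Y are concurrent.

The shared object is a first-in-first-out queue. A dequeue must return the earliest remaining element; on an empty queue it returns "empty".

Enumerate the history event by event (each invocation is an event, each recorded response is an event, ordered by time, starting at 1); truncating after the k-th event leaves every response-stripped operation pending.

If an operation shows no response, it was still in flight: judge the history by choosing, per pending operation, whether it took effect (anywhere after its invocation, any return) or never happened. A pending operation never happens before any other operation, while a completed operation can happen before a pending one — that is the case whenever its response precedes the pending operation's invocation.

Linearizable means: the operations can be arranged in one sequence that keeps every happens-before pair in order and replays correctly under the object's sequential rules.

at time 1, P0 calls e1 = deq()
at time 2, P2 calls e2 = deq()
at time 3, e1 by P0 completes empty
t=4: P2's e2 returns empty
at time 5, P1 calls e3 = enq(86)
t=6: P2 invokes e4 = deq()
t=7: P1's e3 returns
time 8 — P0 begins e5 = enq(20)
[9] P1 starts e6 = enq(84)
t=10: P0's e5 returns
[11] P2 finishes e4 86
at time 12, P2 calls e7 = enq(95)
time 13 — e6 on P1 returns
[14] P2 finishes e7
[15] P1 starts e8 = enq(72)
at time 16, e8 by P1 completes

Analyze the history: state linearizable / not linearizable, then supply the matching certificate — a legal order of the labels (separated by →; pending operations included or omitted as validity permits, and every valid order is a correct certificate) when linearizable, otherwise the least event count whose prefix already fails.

linearizable — witness: e1 → e2 → e3 → e4 → e5 → e6 → e7 → e8

step 1: e1 deq() → empty — queue <>
step 2: e2 deq() → empty — queue <>
step 3: e3 enq(86) — queue <86>
step 4: e4 deq() → 86 — queue <>
step 5: e5 enq(20) — queue <20>
step 6: e6 enq(84) — queue <20,84>
step 7: e7 enq(95) — queue <20,84,95>
step 8: e8 enq(72) — queue <20,84,95,72>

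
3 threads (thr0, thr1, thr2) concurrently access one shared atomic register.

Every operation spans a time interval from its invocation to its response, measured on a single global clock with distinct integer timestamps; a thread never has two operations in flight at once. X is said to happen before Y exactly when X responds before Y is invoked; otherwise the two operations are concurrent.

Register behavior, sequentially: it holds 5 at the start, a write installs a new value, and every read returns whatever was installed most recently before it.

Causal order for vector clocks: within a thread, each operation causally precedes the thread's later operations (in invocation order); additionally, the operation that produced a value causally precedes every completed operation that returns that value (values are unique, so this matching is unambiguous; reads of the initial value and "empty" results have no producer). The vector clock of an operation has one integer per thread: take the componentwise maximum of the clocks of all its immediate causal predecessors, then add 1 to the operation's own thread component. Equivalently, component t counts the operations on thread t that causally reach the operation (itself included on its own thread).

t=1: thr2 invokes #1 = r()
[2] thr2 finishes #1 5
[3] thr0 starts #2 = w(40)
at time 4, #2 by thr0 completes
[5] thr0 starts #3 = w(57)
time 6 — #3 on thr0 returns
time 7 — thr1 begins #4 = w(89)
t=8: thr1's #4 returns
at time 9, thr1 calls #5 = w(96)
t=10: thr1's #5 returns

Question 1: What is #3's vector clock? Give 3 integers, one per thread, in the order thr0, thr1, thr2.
Answer: (2, 0, 0)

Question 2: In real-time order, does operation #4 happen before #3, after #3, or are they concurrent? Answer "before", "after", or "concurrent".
Answer: after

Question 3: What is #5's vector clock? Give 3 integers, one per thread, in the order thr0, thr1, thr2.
Answer: (0, 2, 0)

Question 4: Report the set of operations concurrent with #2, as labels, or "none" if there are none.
Answer: none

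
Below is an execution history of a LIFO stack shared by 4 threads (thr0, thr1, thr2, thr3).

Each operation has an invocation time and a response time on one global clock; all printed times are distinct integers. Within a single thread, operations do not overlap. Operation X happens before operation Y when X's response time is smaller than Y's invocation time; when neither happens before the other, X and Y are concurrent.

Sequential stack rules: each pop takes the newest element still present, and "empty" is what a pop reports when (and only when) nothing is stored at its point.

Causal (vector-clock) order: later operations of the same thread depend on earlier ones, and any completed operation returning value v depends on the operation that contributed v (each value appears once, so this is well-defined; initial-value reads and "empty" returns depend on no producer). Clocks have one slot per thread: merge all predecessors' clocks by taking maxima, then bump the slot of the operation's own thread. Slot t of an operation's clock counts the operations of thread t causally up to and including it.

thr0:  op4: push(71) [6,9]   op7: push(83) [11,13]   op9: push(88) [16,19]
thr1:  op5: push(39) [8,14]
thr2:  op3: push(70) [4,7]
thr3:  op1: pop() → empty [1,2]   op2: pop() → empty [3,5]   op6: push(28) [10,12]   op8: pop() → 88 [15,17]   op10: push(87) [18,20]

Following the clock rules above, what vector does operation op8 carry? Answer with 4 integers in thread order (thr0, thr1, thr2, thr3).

(3, 0, 0, 4)

root op op1, invoked 1: fresh clock plus thr3's own tick → (0, 0, 0, 1)
root op op3, invoked 4: fresh clock plus thr2's own tick → (0, 0, 1, 0)
root op op5, invoked 8: fresh clock plus thr1's own tick → (0, 1, 0, 0)
root op op4, invoked 6: fresh clock plus thr0's own tick → (1, 0, 0, 0)
from VC(op1)=(0, 0, 0, 1), op2 (invoked 3) maxes components and bumps thr3 → (0, 0, 0, 2)
from VC(op4)=(1, 0, 0, 0), op7 (invoked 11) maxes components and bumps thr0 → (2, 0, 0, 0)
from VC(op2)=(0, 0, 0, 2), op6 (invoked 10) maxes components and bumps thr3 → (0, 0, 0, 3)
from VC(op7)=(2, 0, 0, 0), op9 (invoked 16) maxes components and bumps thr0 → (3, 0, 0, 0)
from VC(op6)=(0, 0, 0, 3), VC(op9)=(3, 0, 0, 0), op8 (invoked 15) maxes components and bumps thr3 → (3, 0, 0, 4)
from VC(op8)=(3, 0, 0, 4), op10 (invoked 18) maxes components and bumps thr3 → (3, 0, 0, 5)
target: VC(op8) = (3, 0, 0, 4)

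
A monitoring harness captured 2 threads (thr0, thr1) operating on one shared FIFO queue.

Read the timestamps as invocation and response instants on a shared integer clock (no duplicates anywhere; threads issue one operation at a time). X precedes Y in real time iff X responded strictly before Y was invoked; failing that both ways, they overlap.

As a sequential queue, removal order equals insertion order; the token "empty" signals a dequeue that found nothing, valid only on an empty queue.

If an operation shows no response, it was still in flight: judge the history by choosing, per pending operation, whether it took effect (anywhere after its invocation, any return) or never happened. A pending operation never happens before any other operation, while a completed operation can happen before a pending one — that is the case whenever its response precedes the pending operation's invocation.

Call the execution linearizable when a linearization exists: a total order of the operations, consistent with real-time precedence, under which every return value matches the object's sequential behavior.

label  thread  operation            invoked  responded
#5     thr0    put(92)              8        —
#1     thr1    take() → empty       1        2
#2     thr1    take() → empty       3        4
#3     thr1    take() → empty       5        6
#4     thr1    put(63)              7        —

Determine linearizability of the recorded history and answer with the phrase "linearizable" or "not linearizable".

a witness: #1, #2, #3
1. #1 take() → empty, leaving queue <>
2. #2 take() → empty, leaving queue <>
3. #3 take() → empty, leaving queue <>

linearizable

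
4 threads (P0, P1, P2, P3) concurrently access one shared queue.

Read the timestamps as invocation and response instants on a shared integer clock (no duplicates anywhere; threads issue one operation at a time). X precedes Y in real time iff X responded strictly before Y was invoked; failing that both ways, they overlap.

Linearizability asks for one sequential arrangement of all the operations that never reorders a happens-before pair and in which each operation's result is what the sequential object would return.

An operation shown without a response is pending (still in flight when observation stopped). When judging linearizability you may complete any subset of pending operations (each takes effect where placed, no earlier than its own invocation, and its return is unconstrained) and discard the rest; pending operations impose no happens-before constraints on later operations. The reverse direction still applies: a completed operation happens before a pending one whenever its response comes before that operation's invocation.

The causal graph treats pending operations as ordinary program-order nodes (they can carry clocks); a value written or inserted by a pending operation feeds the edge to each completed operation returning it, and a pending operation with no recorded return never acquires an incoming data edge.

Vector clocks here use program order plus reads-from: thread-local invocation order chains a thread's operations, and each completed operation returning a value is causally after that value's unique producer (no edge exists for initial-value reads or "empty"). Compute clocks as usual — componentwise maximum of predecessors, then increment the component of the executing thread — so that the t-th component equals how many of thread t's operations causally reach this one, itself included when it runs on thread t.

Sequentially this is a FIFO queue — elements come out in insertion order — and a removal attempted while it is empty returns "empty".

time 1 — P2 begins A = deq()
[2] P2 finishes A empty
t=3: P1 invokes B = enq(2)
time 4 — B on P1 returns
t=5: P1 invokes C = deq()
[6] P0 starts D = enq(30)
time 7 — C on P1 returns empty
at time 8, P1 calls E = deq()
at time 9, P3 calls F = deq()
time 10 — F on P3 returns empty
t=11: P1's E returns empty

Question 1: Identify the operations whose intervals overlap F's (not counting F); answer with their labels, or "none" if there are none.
Answer: D, E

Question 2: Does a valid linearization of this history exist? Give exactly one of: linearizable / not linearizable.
not linearizable

through event 6 a valid linearization exists; event 7 (C responding at time 7) ends that
exactly one order of the 3 completed ops respects real time; the queue replay fails
include/drop combinations of the 1 pending operation (D) were all tried; none helps
for example A, B, C (pending dropped) fails at step 3: C deq() → empty is not legal there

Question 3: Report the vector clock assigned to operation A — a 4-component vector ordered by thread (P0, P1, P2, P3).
Answer: (0, 0, 1, 0)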